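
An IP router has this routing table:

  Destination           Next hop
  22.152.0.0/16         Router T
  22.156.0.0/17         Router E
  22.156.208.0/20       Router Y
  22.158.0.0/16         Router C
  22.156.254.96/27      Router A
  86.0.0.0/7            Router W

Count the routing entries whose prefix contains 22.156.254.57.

0

No listed prefix contains 22.156.254.57.
Total matching entries: 0.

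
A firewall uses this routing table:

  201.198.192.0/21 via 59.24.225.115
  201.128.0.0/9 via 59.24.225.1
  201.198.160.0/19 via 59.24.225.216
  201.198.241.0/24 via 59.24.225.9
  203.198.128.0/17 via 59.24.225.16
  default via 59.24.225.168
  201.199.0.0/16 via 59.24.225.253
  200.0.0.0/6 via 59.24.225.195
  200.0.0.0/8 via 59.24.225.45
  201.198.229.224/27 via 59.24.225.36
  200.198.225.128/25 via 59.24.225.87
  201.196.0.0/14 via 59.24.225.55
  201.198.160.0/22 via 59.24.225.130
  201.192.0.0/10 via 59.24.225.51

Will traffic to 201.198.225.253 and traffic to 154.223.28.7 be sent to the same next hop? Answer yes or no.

no

201.198.225.253: longest match 201.196.0.0/14 -> 59.24.225.55
154.223.28.7: longest match 0.0.0.0/0 -> 59.24.225.168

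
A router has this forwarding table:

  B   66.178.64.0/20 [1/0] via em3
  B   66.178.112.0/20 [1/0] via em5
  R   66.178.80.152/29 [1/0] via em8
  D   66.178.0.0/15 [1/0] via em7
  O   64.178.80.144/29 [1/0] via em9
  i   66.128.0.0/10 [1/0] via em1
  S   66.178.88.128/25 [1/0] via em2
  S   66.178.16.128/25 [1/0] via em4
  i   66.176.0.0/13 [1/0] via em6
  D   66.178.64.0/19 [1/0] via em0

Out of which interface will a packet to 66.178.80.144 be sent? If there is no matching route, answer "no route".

Routes whose prefix contains 66.178.80.144:
  66.128.0.0/10 (66.128.0.0 - 66.191.255.255) -> em1
  66.176.0.0/13 (66.176.0.0 - 66.183.255.255) -> em6
  66.178.0.0/15 (66.178.0.0 - 66.179.255.255) -> em7
  66.178.64.0/19 (66.178.64.0 - 66.178.95.255) -> em0
More-specific entries that do NOT match:
  66.178.80.152/29 (66.178.80.152 - 66.178.80.159) does not contain 66.178.80.144
  64.178.80.144/29 (64.178.80.144 - 64.178.80.151) does not contain 66.178.80.144
  66.178.88.128/25 (66.178.88.128 - 66.178.88.255) does not contain 66.178.80.144
  66.178.16.128/25 (66.178.16.128 - 66.178.16.255) does not contain 66.178.80.144
  66.178.64.0/20 (66.178.64.0 - 66.178.79.255) does not contain 66.178.80.144
  66.178.112.0/20 (66.178.112.0 - 66.178.127.255) does not contain 66.178.80.144
Longest matching prefix is /19 -> interface em0.

em0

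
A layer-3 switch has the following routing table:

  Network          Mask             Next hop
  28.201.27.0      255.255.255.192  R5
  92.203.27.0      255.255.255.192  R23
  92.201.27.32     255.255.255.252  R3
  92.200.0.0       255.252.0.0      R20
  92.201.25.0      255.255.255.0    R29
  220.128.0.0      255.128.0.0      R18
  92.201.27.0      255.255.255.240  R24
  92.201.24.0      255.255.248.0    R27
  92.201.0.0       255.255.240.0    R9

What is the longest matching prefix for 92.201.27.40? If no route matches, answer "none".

92.201.24.0/21

Entries matching 92.201.27.40:
  92.200.0.0/14 (92.200.0.0 - 92.203.255.255)
  92.201.24.0/21 (92.201.24.0 - 92.201.31.255)
Most specific is 92.201.24.0/21.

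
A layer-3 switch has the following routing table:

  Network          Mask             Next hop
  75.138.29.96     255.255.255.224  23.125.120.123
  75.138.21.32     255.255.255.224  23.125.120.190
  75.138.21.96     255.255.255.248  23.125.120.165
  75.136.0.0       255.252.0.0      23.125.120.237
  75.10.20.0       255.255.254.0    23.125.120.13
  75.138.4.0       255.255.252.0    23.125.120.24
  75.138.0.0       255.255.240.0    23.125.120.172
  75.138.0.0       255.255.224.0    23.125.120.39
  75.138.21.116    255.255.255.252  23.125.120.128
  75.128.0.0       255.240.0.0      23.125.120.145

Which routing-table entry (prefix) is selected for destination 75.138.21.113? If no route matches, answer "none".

Entries matching 75.138.21.113:
  75.128.0.0/12 (75.128.0.0 - 75.143.255.255)
  75.136.0.0/14 (75.136.0.0 - 75.139.255.255)
  75.138.0.0/19 (75.138.0.0 - 75.138.31.255)
Most specific is 75.138.0.0/19.

75.138.0.0/19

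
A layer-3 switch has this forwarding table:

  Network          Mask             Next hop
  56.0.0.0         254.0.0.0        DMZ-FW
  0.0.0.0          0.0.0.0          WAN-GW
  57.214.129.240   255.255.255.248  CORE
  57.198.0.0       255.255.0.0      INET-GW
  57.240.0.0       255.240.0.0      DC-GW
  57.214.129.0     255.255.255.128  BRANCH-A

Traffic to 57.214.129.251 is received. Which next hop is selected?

DMZ-FW

Routes whose prefix contains 57.214.129.251:
  0.0.0.0/0 (default, matches everything) -> WAN-GW
  56.0.0.0/7 (56.0.0.0 - 57.255.255.255) -> DMZ-FW
More-specific entries that do NOT match:
  57.214.129.240/29 (57.214.129.240 - 57.214.129.247) does not contain 57.214.129.251
  57.214.129.0/25 (57.214.129.0 - 57.214.129.127) does not contain 57.214.129.251
  57.198.0.0/16 (57.198.0.0 - 57.198.255.255) does not contain 57.214.129.251
  57.240.0.0/12 (57.240.0.0 - 57.255.255.255) does not contain 57.214.129.251
Longest matching prefix is /7 -> next hop DMZ-FW.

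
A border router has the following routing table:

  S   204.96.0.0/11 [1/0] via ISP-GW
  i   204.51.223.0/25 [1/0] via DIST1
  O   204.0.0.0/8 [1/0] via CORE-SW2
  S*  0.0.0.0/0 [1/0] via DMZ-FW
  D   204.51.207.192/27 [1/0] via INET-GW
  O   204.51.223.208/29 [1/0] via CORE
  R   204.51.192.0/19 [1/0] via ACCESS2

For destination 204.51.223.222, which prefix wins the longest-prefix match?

Entries matching 204.51.223.222:
  0.0.0.0/0 (default, matches everything)
  204.0.0.0/8 (204.0.0.0 - 204.255.255.255)
  204.51.192.0/19 (204.51.192.0 - 204.51.223.255)
Most specific is 204.51.192.0/19.

204.51.192.0/19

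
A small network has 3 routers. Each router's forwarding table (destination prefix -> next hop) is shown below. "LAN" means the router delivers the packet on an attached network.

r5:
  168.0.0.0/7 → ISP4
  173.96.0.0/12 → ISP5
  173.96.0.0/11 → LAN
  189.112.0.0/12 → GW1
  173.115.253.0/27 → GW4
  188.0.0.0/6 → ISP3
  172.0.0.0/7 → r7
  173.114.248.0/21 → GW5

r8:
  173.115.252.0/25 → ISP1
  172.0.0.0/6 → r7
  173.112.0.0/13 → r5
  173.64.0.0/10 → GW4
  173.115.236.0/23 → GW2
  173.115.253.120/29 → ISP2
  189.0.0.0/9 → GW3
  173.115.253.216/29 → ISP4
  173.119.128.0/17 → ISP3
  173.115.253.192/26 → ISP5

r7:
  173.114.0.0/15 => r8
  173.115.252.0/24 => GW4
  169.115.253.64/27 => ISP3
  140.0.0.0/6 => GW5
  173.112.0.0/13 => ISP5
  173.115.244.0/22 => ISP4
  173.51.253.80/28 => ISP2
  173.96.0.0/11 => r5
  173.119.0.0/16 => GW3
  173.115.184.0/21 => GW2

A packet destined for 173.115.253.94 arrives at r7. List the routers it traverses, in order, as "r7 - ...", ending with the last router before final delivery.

r7 - r8 - r5

At r7: longest match for 173.115.253.94 is 173.114.0.0/15 -> r8
At r8: longest match for 173.115.253.94 is 173.112.0.0/13 -> r5
At r5: longest match for 173.115.253.94 is 173.96.0.0/11 -> LAN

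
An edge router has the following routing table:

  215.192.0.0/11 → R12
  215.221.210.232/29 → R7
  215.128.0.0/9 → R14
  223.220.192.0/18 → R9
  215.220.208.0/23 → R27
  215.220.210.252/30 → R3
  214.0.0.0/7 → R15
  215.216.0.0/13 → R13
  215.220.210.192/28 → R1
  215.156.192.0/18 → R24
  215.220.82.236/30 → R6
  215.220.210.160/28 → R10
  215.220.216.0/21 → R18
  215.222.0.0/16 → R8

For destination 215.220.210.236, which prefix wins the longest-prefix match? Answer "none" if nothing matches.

215.216.0.0/13

Entries matching 215.220.210.236:
  214.0.0.0/7 (214.0.0.0 - 215.255.255.255)
  215.128.0.0/9 (215.128.0.0 - 215.255.255.255)
  215.192.0.0/11 (215.192.0.0 - 215.223.255.255)
  215.216.0.0/13 (215.216.0.0 - 215.223.255.255)
Most specific is 215.216.0.0/13.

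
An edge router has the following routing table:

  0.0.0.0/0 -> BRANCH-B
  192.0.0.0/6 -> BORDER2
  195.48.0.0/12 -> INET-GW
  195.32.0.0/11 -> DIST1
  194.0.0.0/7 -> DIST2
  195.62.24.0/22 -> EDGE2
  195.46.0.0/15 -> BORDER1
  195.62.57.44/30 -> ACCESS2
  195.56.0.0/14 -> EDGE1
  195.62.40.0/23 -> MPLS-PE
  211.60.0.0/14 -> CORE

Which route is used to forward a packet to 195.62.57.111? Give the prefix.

195.48.0.0/12

Entries matching 195.62.57.111:
  0.0.0.0/0 (default, matches everything)
  192.0.0.0/6 (192.0.0.0 - 195.255.255.255)
  194.0.0.0/7 (194.0.0.0 - 195.255.255.255)
  195.32.0.0/11 (195.32.0.0 - 195.63.255.255)
  195.48.0.0/12 (195.48.0.0 - 195.63.255.255)
Most specific is 195.48.0.0/12.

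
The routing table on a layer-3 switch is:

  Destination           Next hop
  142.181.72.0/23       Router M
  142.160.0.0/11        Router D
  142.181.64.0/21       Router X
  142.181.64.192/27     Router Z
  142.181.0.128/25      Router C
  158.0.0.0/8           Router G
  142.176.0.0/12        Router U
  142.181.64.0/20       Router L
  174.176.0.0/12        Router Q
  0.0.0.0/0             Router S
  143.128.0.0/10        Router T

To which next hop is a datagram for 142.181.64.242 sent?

Routes whose prefix contains 142.181.64.242:
  0.0.0.0/0 (default, matches everything) -> Router S
  142.160.0.0/11 (142.160.0.0 - 142.191.255.255) -> Router D
  142.176.0.0/12 (142.176.0.0 - 142.191.255.255) -> Router U
  142.181.64.0/20 (142.181.64.0 - 142.181.79.255) -> Router L
  142.181.64.0/21 (142.181.64.0 - 142.181.71.255) -> Router X
More-specific entries that do NOT match:
  142.181.64.192/27 (142.181.64.192 - 142.181.64.223) does not contain 142.181.64.242
  142.181.0.128/25 (142.181.0.128 - 142.181.0.255) does not contain 142.181.64.242
  142.181.72.0/23 (142.181.72.0 - 142.181.73.255) does not contain 142.181.64.242
Longest matching prefix is /21 -> next hop Router X.

Router X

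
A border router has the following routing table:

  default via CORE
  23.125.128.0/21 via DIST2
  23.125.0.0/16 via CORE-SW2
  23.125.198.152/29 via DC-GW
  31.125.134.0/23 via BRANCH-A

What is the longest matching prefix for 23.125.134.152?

Entries matching 23.125.134.152:
  0.0.0.0/0 (default, matches everything)
  23.125.0.0/16 (23.125.0.0 - 23.125.255.255)
  23.125.128.0/21 (23.125.128.0 - 23.125.135.255)
Most specific is 23.125.128.0/21.

23.125.128.0/21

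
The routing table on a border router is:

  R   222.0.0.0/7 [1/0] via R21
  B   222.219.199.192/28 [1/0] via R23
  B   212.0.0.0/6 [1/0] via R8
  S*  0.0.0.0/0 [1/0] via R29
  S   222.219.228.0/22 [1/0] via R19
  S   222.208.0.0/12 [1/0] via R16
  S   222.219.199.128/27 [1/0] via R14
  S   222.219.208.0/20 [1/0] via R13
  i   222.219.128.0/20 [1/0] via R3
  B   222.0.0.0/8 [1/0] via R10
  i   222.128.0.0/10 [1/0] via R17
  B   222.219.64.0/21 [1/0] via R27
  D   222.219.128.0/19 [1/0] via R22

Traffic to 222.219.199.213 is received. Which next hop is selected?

R16

Routes whose prefix contains 222.219.199.213:
  0.0.0.0/0 (default, matches everything) -> R29
  222.0.0.0/7 (222.0.0.0 - 223.255.255.255) -> R21
  222.0.0.0/8 (222.0.0.0 - 222.255.255.255) -> R10
  222.208.0.0/12 (222.208.0.0 - 222.223.255.255) -> R16
More-specific entries that do NOT match:
  222.219.199.192/28 (222.219.199.192 - 222.219.199.207) does not contain 222.219.199.213
  222.219.199.128/27 (222.219.199.128 - 222.219.199.159) does not contain 222.219.199.213
  222.219.228.0/22 (222.219.228.0 - 222.219.231.255) does not contain 222.219.199.213
  222.219.64.0/21 (222.219.64.0 - 222.219.71.255) does not contain 222.219.199.213
  222.219.208.0/20 (222.219.208.0 - 222.219.223.255) does not contain 222.219.199.213
  222.219.128.0/20 (222.219.128.0 - 222.219.143.255) does not contain 222.219.199.213
  222.219.128.0/19 (222.219.128.0 - 222.219.159.255) does not contain 222.219.199.213
Longest matching prefix is /12 -> next hop R16.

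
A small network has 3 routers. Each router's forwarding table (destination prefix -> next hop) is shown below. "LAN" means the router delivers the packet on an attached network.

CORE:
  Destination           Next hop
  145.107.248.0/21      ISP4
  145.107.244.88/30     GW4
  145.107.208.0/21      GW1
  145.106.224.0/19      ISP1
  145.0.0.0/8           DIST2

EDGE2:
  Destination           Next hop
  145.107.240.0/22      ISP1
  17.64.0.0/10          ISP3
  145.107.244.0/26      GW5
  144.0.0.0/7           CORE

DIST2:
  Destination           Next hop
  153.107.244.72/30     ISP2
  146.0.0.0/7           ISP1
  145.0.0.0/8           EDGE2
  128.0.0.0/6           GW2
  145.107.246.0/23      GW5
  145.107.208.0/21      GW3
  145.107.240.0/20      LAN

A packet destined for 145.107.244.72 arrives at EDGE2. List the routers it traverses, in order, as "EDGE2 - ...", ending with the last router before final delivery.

At EDGE2: longest match for 145.107.244.72 is 144.0.0.0/7 -> CORE
At CORE: longest match for 145.107.244.72 is 145.0.0.0/8 -> DIST2
At DIST2: longest match for 145.107.244.72 is 145.107.240.0/20 -> LAN

EDGE2 - CORE - DIST2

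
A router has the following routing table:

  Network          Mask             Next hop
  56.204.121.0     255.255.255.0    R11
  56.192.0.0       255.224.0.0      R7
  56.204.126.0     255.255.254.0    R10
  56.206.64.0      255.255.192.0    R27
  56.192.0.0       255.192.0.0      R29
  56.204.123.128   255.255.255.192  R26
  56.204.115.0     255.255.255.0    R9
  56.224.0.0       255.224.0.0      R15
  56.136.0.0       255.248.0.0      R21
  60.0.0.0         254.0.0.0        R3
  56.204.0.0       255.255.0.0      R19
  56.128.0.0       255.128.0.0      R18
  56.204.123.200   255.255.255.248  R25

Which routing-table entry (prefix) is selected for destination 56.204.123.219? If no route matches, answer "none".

Entries matching 56.204.123.219:
  56.128.0.0/9 (56.128.0.0 - 56.255.255.255)
  56.192.0.0/10 (56.192.0.0 - 56.255.255.255)
  56.192.0.0/11 (56.192.0.0 - 56.223.255.255)
  56.204.0.0/16 (56.204.0.0 - 56.204.255.255)
Most specific is 56.204.0.0/16.

56.204.0.0/16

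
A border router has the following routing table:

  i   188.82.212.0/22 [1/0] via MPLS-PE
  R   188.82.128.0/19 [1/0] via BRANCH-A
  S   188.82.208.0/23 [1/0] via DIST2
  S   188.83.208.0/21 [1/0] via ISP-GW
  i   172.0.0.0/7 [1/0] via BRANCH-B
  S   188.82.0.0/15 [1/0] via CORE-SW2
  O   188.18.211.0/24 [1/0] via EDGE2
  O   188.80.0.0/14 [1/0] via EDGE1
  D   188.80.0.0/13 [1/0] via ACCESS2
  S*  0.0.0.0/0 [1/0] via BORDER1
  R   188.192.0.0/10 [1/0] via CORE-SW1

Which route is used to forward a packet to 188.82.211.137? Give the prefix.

Entries matching 188.82.211.137:
  0.0.0.0/0 (default, matches everything)
  188.80.0.0/13 (188.80.0.0 - 188.87.255.255)
  188.80.0.0/14 (188.80.0.0 - 188.83.255.255)
  188.82.0.0/15 (188.82.0.0 - 188.83.255.255)
Most specific is 188.82.0.0/15.

188.82.0.0/15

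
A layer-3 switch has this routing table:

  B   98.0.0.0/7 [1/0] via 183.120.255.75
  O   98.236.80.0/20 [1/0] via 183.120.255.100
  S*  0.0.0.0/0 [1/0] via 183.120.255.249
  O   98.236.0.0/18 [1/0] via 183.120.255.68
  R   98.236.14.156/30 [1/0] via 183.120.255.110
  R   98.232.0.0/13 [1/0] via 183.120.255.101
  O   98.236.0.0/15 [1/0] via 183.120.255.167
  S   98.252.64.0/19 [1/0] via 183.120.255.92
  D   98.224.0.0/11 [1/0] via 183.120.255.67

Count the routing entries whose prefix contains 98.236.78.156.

5

Prefixes containing 98.236.78.156:
  0.0.0.0/0 (default, matches everything)
  98.0.0.0/7 (98.0.0.0 - 99.255.255.255)
  98.224.0.0/11 (98.224.0.0 - 98.255.255.255)
  98.232.0.0/13 (98.232.0.0 - 98.239.255.255)
  98.236.0.0/15 (98.236.0.0 - 98.237.255.255)
Total matching entries: 5.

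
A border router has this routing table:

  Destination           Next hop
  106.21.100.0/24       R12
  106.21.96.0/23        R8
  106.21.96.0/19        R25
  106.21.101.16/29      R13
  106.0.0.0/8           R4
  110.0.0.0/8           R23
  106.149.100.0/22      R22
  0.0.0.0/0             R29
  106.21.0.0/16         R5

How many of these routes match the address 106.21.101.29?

Prefixes containing 106.21.101.29:
  0.0.0.0/0 (default, matches everything)
  106.0.0.0/8 (106.0.0.0 - 106.255.255.255)
  106.21.0.0/16 (106.21.0.0 - 106.21.255.255)
  106.21.96.0/19 (106.21.96.0 - 106.21.127.255)
Total matching entries: 4.

4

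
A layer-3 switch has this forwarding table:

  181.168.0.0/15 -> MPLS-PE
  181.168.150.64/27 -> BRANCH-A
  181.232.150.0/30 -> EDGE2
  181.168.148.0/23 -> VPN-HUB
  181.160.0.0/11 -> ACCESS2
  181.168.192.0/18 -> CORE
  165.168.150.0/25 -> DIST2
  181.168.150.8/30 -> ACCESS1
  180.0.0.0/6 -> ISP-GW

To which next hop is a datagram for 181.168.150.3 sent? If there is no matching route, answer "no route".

Routes whose prefix contains 181.168.150.3:
  180.0.0.0/6 (180.0.0.0 - 183.255.255.255) -> ISP-GW
  181.160.0.0/11 (181.160.0.0 - 181.191.255.255) -> ACCESS2
  181.168.0.0/15 (181.168.0.0 - 181.169.255.255) -> MPLS-PE
More-specific entries that do NOT match:
  181.232.150.0/30 (181.232.150.0 - 181.232.150.3) does not contain 181.168.150.3
  181.168.150.8/30 (181.168.150.8 - 181.168.150.11) does not contain 181.168.150.3
  181.168.150.64/27 (181.168.150.64 - 181.168.150.95) does not contain 181.168.150.3
  165.168.150.0/25 (165.168.150.0 - 165.168.150.127) does not contain 181.168.150.3
  181.168.148.0/23 (181.168.148.0 - 181.168.149.255) does not contain 181.168.150.3
  181.168.192.0/18 (181.168.192.0 - 181.168.255.255) does not contain 181.168.150.3
Longest matching prefix is /15 -> next hop MPLS-PE.

MPLS-PE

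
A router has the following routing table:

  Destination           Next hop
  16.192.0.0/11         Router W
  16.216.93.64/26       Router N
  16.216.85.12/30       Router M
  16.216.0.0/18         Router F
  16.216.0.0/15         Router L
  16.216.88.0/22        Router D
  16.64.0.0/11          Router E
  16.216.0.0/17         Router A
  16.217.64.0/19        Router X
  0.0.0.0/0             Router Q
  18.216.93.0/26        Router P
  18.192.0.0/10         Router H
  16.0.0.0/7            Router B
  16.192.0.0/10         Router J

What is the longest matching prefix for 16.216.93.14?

16.216.0.0/17

Entries matching 16.216.93.14:
  0.0.0.0/0 (default, matches everything)
  16.0.0.0/7 (16.0.0.0 - 17.255.255.255)
  16.192.0.0/10 (16.192.0.0 - 16.255.255.255)
  16.192.0.0/11 (16.192.0.0 - 16.223.255.255)
  16.216.0.0/15 (16.216.0.0 - 16.217.255.255)
  16.216.0.0/17 (16.216.0.0 - 16.216.127.255)
Most specific is 16.216.0.0/17.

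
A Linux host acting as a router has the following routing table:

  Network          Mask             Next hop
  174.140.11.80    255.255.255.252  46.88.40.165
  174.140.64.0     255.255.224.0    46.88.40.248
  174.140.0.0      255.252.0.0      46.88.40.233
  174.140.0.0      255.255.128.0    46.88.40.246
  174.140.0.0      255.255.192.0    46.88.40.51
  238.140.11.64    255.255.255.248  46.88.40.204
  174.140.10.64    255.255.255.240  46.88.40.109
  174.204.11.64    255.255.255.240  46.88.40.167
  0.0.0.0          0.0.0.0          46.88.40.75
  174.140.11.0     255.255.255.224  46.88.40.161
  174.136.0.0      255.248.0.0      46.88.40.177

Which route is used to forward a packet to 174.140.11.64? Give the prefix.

Entries matching 174.140.11.64:
  0.0.0.0/0 (default, matches everything)
  174.136.0.0/13 (174.136.0.0 - 174.143.255.255)
  174.140.0.0/14 (174.140.0.0 - 174.143.255.255)
  174.140.0.0/17 (174.140.0.0 - 174.140.127.255)
  174.140.0.0/18 (174.140.0.0 - 174.140.63.255)
Most specific is 174.140.0.0/18.

174.140.0.0/18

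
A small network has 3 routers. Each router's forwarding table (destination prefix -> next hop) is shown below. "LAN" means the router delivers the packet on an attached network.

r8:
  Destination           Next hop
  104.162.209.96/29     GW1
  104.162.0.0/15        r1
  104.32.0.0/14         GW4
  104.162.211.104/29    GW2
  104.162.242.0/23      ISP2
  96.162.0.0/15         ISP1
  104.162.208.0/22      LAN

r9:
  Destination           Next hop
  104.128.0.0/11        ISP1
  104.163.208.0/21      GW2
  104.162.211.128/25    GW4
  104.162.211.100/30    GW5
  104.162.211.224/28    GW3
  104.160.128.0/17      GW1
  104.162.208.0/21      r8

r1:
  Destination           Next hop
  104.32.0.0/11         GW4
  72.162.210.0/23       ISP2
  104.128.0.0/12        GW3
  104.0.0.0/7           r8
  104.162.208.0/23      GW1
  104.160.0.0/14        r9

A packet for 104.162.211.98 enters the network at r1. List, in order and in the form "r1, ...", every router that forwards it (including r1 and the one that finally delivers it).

r1, r9, r8

At r1: longest match for 104.162.211.98 is 104.160.0.0/14 -> r9
At r9: longest match for 104.162.211.98 is 104.162.208.0/21 -> r8
At r8: longest match for 104.162.211.98 is 104.162.208.0/22 -> LAN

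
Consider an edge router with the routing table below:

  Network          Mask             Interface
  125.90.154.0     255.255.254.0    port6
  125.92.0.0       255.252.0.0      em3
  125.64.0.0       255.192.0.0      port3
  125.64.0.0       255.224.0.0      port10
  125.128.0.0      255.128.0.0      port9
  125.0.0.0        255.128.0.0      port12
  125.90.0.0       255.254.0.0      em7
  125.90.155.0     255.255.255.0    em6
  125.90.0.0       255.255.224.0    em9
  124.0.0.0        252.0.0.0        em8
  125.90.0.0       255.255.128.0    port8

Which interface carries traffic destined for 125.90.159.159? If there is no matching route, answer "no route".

em7

Routes whose prefix contains 125.90.159.159:
  124.0.0.0/6 (124.0.0.0 - 127.255.255.255) -> em8
  125.0.0.0/9 (125.0.0.0 - 125.127.255.255) -> port12
  125.64.0.0/10 (125.64.0.0 - 125.127.255.255) -> port3
  125.64.0.0/11 (125.64.0.0 - 125.95.255.255) -> port10
  125.90.0.0/15 (125.90.0.0 - 125.91.255.255) -> em7
More-specific entries that do NOT match:
  125.90.155.0/24 (125.90.155.0 - 125.90.155.255) does not contain 125.90.159.159
  125.90.154.0/23 (125.90.154.0 - 125.90.155.255) does not contain 125.90.159.159
  125.90.0.0/19 (125.90.0.0 - 125.90.31.255) does not contain 125.90.159.159
  125.90.0.0/17 (125.90.0.0 - 125.90.127.255) does not contain 125.90.159.159
Longest matching prefix is /15 -> interface em7.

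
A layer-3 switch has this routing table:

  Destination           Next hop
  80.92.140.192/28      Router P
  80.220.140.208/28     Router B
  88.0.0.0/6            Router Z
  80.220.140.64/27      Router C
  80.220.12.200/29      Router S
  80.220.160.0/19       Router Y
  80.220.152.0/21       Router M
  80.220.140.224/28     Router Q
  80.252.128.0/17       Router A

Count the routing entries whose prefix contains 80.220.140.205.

No listed prefix contains 80.220.140.205.
Total matching entries: 0.

0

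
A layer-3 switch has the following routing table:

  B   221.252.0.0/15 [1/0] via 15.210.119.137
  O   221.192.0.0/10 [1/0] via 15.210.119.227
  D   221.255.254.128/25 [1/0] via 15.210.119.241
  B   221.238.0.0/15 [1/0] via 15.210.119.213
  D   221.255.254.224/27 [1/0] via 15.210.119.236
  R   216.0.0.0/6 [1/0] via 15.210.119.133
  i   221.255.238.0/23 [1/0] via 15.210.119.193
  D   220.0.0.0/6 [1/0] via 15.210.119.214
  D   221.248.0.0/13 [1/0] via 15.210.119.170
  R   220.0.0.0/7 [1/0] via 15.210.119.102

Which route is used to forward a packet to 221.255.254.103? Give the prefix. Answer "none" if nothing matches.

Entries matching 221.255.254.103:
  220.0.0.0/6 (220.0.0.0 - 223.255.255.255)
  220.0.0.0/7 (220.0.0.0 - 221.255.255.255)
  221.192.0.0/10 (221.192.0.0 - 221.255.255.255)
  221.248.0.0/13 (221.248.0.0 - 221.255.255.255)
Most specific is 221.248.0.0/13.

221.248.0.0/13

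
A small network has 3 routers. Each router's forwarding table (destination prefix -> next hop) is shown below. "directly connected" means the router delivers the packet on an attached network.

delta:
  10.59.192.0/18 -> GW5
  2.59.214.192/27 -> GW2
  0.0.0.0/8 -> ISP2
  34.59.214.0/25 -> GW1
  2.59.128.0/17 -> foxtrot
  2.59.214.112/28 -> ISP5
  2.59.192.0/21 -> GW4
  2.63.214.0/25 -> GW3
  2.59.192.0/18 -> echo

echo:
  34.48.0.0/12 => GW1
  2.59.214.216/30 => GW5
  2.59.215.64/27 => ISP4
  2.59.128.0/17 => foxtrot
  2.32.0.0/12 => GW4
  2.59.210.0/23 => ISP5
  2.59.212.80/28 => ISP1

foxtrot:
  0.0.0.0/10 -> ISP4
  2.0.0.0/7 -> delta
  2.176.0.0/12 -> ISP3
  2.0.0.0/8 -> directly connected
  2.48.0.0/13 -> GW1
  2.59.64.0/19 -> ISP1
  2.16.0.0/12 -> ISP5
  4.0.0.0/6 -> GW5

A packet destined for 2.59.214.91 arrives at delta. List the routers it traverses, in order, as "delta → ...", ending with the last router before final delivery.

delta → echo → foxtrot

At delta: longest match for 2.59.214.91 is 2.59.192.0/18 -> echo
At echo: longest match for 2.59.214.91 is 2.59.128.0/17 -> foxtrot
At foxtrot: longest match for 2.59.214.91 is 2.0.0.0/8 -> directly connected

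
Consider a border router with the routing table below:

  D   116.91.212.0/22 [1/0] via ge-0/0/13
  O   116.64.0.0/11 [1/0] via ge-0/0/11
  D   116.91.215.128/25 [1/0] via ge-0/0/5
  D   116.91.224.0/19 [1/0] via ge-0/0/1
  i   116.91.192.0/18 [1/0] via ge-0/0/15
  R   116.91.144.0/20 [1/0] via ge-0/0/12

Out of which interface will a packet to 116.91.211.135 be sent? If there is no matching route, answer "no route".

Routes whose prefix contains 116.91.211.135:
  116.64.0.0/11 (116.64.0.0 - 116.95.255.255) -> ge-0/0/11
  116.91.192.0/18 (116.91.192.0 - 116.91.255.255) -> ge-0/0/15
More-specific entries that do NOT match:
  116.91.215.128/25 (116.91.215.128 - 116.91.215.255) does not contain 116.91.211.135
  116.91.212.0/22 (116.91.212.0 - 116.91.215.255) does not contain 116.91.211.135
  116.91.144.0/20 (116.91.144.0 - 116.91.159.255) does not contain 116.91.211.135
  116.91.224.0/19 (116.91.224.0 - 116.91.255.255) does not contain 116.91.211.135
Longest matching prefix is /18 -> interface ge-0/0/15.

ge-0/0/15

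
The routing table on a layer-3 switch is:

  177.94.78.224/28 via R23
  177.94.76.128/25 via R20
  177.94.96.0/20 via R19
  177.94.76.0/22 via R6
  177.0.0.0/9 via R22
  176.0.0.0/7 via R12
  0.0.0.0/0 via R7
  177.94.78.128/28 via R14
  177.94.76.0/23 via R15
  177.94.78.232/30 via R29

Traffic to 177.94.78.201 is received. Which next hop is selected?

R6

Routes whose prefix contains 177.94.78.201:
  0.0.0.0/0 (default, matches everything) -> R7
  176.0.0.0/7 (176.0.0.0 - 177.255.255.255) -> R12
  177.0.0.0/9 (177.0.0.0 - 177.127.255.255) -> R22
  177.94.76.0/22 (177.94.76.0 - 177.94.79.255) -> R6
More-specific entries that do NOT match:
  177.94.78.232/30 (177.94.78.232 - 177.94.78.235) does not contain 177.94.78.201
  177.94.78.224/28 (177.94.78.224 - 177.94.78.239) does not contain 177.94.78.201
  177.94.78.128/28 (177.94.78.128 - 177.94.78.143) does not contain 177.94.78.201
  177.94.76.128/25 (177.94.76.128 - 177.94.76.255) does not contain 177.94.78.201
  177.94.76.0/23 (177.94.76.0 - 177.94.77.255) does not contain 177.94.78.201
Longest matching prefix is /22 -> next hop R6.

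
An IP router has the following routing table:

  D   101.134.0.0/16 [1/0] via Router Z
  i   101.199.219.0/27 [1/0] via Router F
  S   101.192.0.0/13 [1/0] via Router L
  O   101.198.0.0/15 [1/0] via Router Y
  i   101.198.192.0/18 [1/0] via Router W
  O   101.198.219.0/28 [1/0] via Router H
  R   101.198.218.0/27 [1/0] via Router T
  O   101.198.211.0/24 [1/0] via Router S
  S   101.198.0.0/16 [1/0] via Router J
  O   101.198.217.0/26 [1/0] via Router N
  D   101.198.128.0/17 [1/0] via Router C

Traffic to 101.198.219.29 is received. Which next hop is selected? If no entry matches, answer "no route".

Routes whose prefix contains 101.198.219.29:
  101.192.0.0/13 (101.192.0.0 - 101.199.255.255) -> Router L
  101.198.0.0/15 (101.198.0.0 - 101.199.255.255) -> Router Y
  101.198.0.0/16 (101.198.0.0 - 101.198.255.255) -> Router J
  101.198.128.0/17 (101.198.128.0 - 101.198.255.255) -> Router C
  101.198.192.0/18 (101.198.192.0 - 101.198.255.255) -> Router W
More-specific entries that do NOT match:
  101.198.219.0/28 (101.198.219.0 - 101.198.219.15) does not contain 101.198.219.29
  101.199.219.0/27 (101.199.219.0 - 101.199.219.31) does not contain 101.198.219.29
  101.198.218.0/27 (101.198.218.0 - 101.198.218.31) does not contain 101.198.219.29
  101.198.217.0/26 (101.198.217.0 - 101.198.217.63) does not contain 101.198.219.29
  101.198.211.0/24 (101.198.211.0 - 101.198.211.255) does not contain 101.198.219.29
Longest matching prefix is /18 -> next hop Router W.

Router W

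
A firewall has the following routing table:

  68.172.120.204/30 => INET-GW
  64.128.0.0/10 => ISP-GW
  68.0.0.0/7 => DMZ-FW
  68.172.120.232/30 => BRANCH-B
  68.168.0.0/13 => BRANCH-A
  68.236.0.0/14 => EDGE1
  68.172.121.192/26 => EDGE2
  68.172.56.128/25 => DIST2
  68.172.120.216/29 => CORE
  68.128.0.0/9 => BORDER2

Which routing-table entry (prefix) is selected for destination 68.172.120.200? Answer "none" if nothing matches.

Entries matching 68.172.120.200:
  68.0.0.0/7 (68.0.0.0 - 69.255.255.255)
  68.128.0.0/9 (68.128.0.0 - 68.255.255.255)
  68.168.0.0/13 (68.168.0.0 - 68.175.255.255)
Most specific is 68.168.0.0/13.

68.168.0.0/13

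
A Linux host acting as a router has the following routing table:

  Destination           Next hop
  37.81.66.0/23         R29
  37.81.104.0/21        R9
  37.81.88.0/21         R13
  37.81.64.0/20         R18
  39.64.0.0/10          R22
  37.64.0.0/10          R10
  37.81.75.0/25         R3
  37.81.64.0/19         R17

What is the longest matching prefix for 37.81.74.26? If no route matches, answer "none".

Entries matching 37.81.74.26:
  37.64.0.0/10 (37.64.0.0 - 37.127.255.255)
  37.81.64.0/19 (37.81.64.0 - 37.81.95.255)
  37.81.64.0/20 (37.81.64.0 - 37.81.79.255)
Most specific is 37.81.64.0/20.

37.81.64.0/20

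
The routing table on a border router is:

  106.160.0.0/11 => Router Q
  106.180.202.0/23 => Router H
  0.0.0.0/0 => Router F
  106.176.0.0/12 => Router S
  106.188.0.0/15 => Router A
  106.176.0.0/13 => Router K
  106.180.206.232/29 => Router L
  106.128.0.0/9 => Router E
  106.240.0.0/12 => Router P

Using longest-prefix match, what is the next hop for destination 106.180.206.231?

Routes whose prefix contains 106.180.206.231:
  0.0.0.0/0 (default, matches everything) -> Router F
  106.128.0.0/9 (106.128.0.0 - 106.255.255.255) -> Router E
  106.160.0.0/11 (106.160.0.0 - 106.191.255.255) -> Router Q
  106.176.0.0/12 (106.176.0.0 - 106.191.255.255) -> Router S
  106.176.0.0/13 (106.176.0.0 - 106.183.255.255) -> Router K
More-specific entries that do NOT match:
  106.180.206.232/29 (106.180.206.232 - 106.180.206.239) does not contain 106.180.206.231
  106.180.202.0/23 (106.180.202.0 - 106.180.203.255) does not contain 106.180.206.231
  106.188.0.0/15 (106.188.0.0 - 106.189.255.255) does not contain 106.180.206.231
Longest matching prefix is /13 -> next hop Router K.

Router K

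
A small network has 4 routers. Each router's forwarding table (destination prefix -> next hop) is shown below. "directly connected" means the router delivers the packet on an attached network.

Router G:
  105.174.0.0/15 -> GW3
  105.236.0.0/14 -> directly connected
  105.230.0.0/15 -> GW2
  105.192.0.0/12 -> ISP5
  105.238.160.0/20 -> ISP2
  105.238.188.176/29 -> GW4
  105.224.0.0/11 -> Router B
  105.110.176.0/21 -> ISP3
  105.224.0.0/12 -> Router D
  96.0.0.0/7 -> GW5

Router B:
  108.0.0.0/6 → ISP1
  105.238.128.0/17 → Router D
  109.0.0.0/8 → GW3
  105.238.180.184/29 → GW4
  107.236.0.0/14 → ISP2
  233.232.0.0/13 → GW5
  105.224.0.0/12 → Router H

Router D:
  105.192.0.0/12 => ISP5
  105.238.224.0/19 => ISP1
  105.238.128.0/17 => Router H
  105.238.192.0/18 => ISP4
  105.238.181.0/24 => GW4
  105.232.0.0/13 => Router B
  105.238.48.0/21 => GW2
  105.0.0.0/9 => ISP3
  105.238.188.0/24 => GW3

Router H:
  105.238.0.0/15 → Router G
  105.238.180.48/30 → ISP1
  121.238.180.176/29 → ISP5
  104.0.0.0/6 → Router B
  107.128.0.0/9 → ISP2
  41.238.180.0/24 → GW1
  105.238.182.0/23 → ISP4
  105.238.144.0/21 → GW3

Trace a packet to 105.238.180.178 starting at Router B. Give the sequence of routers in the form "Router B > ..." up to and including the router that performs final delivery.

At Router B: longest match for 105.238.180.178 is 105.238.128.0/17 -> Router D
At Router D: longest match for 105.238.180.178 is 105.238.128.0/17 -> Router H
At Router H: longest match for 105.238.180.178 is 105.238.0.0/15 -> Router G
At Router G: longest match for 105.238.180.178 is 105.236.0.0/14 -> directly connected

Router B > Router D > Router H > Router G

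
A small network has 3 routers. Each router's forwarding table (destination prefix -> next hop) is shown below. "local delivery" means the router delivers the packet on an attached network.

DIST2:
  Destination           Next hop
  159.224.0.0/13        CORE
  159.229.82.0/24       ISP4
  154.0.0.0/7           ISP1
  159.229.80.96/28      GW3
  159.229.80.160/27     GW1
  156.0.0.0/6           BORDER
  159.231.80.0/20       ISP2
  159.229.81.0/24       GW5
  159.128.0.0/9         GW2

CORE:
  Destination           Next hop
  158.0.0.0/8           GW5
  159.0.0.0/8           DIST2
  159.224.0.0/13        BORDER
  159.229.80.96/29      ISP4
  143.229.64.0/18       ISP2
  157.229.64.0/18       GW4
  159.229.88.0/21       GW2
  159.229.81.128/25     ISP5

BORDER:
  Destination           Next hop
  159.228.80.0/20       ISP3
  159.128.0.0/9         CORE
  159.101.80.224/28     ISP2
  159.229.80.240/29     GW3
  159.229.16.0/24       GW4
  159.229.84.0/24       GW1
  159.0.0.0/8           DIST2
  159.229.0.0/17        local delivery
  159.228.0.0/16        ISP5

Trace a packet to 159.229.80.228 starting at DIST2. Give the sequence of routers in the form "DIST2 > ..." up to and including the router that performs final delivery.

At DIST2: longest match for 159.229.80.228 is 159.224.0.0/13 -> CORE
At CORE: longest match for 159.229.80.228 is 159.224.0.0/13 -> BORDER
At BORDER: longest match for 159.229.80.228 is 159.229.0.0/17 -> local delivery

DIST2 > CORE > BORDER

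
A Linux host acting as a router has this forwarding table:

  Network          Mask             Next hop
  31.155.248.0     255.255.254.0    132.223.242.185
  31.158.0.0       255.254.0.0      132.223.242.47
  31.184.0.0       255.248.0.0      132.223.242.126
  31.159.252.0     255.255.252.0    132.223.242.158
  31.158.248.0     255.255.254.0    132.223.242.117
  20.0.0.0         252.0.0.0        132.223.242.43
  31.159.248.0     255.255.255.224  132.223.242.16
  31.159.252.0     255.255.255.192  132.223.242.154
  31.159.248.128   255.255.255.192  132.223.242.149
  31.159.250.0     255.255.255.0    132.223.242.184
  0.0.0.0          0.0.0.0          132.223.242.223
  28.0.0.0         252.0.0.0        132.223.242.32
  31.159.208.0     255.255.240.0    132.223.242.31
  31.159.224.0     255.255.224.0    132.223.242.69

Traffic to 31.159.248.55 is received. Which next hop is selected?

Routes whose prefix contains 31.159.248.55:
  0.0.0.0/0 (default, matches everything) -> 132.223.242.223
  28.0.0.0/6 (28.0.0.0 - 31.255.255.255) -> 132.223.242.32
  31.158.0.0/15 (31.158.0.0 - 31.159.255.255) -> 132.223.242.47
  31.159.224.0/19 (31.159.224.0 - 31.159.255.255) -> 132.223.242.69
More-specific entries that do NOT match:
  31.159.248.0/27 (31.159.248.0 - 31.159.248.31) does not contain 31.159.248.55
  31.159.252.0/26 (31.159.252.0 - 31.159.252.63) does not contain 31.159.248.55
  31.159.248.128/26 (31.159.248.128 - 31.159.248.191) does not contain 31.159.248.55
  31.159.250.0/24 (31.159.250.0 - 31.159.250.255) does not contain 31.159.248.55
  31.155.248.0/23 (31.155.248.0 - 31.155.249.255) does not contain 31.159.248.55
  31.158.248.0/23 (31.158.248.0 - 31.158.249.255) does not contain 31.159.248.55
  31.159.252.0/22 (31.159.252.0 - 31.159.255.255) does not contain 31.159.248.55
  31.159.208.0/20 (31.159.208.0 - 31.159.223.255) does not contain 31.159.248.55
Longest matching prefix is /19 -> next hop 132.223.242.69.

132.223.242.69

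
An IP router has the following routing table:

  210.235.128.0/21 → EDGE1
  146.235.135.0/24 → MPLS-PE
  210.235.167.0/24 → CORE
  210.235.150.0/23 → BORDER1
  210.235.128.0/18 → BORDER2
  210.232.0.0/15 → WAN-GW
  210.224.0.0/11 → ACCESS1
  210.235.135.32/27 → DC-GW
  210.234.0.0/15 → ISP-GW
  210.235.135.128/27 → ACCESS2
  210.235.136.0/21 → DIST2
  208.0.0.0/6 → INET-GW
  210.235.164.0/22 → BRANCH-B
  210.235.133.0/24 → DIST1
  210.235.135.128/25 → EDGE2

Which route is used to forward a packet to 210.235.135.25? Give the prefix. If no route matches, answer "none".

210.235.128.0/21

Entries matching 210.235.135.25:
  208.0.0.0/6 (208.0.0.0 - 211.255.255.255)
  210.224.0.0/11 (210.224.0.0 - 210.255.255.255)
  210.234.0.0/15 (210.234.0.0 - 210.235.255.255)
  210.235.128.0/18 (210.235.128.0 - 210.235.191.255)
  210.235.128.0/21 (210.235.128.0 - 210.235.135.255)
Most specific is 210.235.128.0/21.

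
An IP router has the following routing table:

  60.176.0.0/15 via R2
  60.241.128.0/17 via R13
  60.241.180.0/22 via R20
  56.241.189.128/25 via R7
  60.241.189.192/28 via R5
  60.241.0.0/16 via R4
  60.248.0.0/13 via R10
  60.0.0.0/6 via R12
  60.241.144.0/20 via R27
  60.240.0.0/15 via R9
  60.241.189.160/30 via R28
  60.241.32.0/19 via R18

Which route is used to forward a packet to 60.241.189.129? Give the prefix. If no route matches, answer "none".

Entries matching 60.241.189.129:
  60.0.0.0/6 (60.0.0.0 - 63.255.255.255)
  60.240.0.0/15 (60.240.0.0 - 60.241.255.255)
  60.241.0.0/16 (60.241.0.0 - 60.241.255.255)
  60.241.128.0/17 (60.241.128.0 - 60.241.255.255)
Most specific is 60.241.128.0/17.

60.241.128.0/17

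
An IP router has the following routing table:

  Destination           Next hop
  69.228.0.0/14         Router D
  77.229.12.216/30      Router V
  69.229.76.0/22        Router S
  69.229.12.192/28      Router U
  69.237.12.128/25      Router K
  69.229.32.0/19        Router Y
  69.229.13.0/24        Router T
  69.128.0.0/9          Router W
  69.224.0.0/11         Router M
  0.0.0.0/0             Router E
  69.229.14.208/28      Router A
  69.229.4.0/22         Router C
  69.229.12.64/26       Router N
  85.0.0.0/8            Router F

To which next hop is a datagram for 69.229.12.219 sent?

Routes whose prefix contains 69.229.12.219:
  0.0.0.0/0 (default, matches everything) -> Router E
  69.128.0.0/9 (69.128.0.0 - 69.255.255.255) -> Router W
  69.224.0.0/11 (69.224.0.0 - 69.255.255.255) -> Router M
  69.228.0.0/14 (69.228.0.0 - 69.231.255.255) -> Router D
More-specific entries that do NOT match:
  77.229.12.216/30 (77.229.12.216 - 77.229.12.219) does not contain 69.229.12.219
  69.229.12.192/28 (69.229.12.192 - 69.229.12.207) does not contain 69.229.12.219
  69.229.14.208/28 (69.229.14.208 - 69.229.14.223) does not contain 69.229.12.219
  69.229.12.64/26 (69.229.12.64 - 69.229.12.127) does not contain 69.229.12.219
  69.237.12.128/25 (69.237.12.128 - 69.237.12.255) does not contain 69.229.12.219
  69.229.13.0/24 (69.229.13.0 - 69.229.13.255) does not contain 69.229.12.219
  69.229.76.0/22 (69.229.76.0 - 69.229.79.255) does not contain 69.229.12.219
  69.229.4.0/22 (69.229.4.0 - 69.229.7.255) does not contain 69.229.12.219
  69.229.32.0/19 (69.229.32.0 - 69.229.63.255) does not contain 69.229.12.219
Longest matching prefix is /14 -> next hop Router D.

Router D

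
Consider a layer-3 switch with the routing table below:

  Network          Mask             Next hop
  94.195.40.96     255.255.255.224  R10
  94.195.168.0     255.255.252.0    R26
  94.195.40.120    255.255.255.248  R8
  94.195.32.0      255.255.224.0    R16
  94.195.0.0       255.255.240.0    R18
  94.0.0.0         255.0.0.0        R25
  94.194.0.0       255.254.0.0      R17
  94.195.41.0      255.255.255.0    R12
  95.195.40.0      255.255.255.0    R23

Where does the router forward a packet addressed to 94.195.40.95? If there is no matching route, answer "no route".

Routes whose prefix contains 94.195.40.95:
  94.0.0.0/8 (94.0.0.0 - 94.255.255.255) -> R25
  94.194.0.0/15 (94.194.0.0 - 94.195.255.255) -> R17
  94.195.32.0/19 (94.195.32.0 - 94.195.63.255) -> R16
More-specific entries that do NOT match:
  94.195.40.120/29 (94.195.40.120 - 94.195.40.127) does not contain 94.195.40.95
  94.195.40.96/27 (94.195.40.96 - 94.195.40.127) does not contain 94.195.40.95
  94.195.41.0/24 (94.195.41.0 - 94.195.41.255) does not contain 94.195.40.95
  95.195.40.0/24 (95.195.40.0 - 95.195.40.255) does not contain 94.195.40.95
  94.195.168.0/22 (94.195.168.0 - 94.195.171.255) does not contain 94.195.40.95
  94.195.0.0/20 (94.195.0.0 - 94.195.15.255) does not contain 94.195.40.95
Longest matching prefix is /19 -> next hop R16.

R16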